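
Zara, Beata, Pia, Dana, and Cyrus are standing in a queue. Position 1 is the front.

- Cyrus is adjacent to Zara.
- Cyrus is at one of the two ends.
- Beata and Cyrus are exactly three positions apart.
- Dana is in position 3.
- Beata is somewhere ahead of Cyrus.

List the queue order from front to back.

From clues 1–2: Zara is in {2,4}.
From clues 1–4: Dana → position 3.
From clues 1–5: Pia → position 1, Beata → position 2, Zara → position 4, Cyrus → position 5.

Pia, Beata, Dana, Zara, Cyrus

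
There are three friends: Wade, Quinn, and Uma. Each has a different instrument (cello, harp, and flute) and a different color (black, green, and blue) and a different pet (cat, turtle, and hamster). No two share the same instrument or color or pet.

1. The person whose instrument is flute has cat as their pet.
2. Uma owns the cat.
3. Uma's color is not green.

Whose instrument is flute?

With clues 1–2, Quinn and Wade are impossible for the one with instrument flute.
That leaves Uma.

Uma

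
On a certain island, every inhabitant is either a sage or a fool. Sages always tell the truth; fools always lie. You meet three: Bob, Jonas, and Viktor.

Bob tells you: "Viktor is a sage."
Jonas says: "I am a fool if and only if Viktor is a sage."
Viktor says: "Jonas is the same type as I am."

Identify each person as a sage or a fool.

Consider Bob. Suppose Bob is a sage.
Then no assignment of the remaining roles makes every statement match its speaker's type — contradiction.
So Bob is a fool.
Consider Jonas. Suppose Jonas is a fool.
Then whichever role Viktor has, Viktor's statement has the wrong truth value — contradiction.
So Jonas is a sage.
Consider Viktor. Suppose Viktor is a sage.
Then Bob's statement comes out true, contradicting Bob being a fool.
So Viktor is a fool.

Bob: fool, Jonas: sage, Viktor: fool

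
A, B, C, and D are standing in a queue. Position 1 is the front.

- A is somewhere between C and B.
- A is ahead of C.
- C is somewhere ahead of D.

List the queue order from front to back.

From clue 1: A is in {2,3}.
From clues 1–3: B → position 1, A → position 2, C → position 3, D → position 4.

B, A, C, D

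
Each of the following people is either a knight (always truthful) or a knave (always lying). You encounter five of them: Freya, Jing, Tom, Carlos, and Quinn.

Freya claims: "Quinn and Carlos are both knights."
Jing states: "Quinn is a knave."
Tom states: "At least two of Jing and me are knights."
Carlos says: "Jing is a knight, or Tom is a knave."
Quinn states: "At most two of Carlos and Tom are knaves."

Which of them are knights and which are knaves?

Freya: knight, Jing: knave, Tom: knave, Carlos: knight, Quinn: knight

Regardless of anyone's role, Quinn's statement is true, so Quinn is a knight.
With that fixed, Jing's statement is false, so Jing is a knave.
With that fixed, Tom's statement is false, so Tom is a knave.
With that fixed, Carlos's statement is true, so Carlos is a knight.
With that fixed, Freya's statement is true, so Freya is a knight.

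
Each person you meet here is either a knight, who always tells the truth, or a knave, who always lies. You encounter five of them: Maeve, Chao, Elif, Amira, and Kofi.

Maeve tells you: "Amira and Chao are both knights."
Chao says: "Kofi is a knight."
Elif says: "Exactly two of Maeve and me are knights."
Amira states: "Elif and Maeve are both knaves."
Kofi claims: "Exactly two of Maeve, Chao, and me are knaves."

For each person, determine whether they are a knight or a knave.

Consider Maeve. Suppose Maeve is a knight.
Then no assignment of the remaining roles makes every statement match its speaker's type — contradiction.
So Maeve is a knave.
With that fixed, Elif's statement is false, so Elif is a knave.
With that fixed, Amira's statement is true, so Amira is a knight.
Consider Chao. Suppose Chao is a knight.
Then Maeve's statement comes out true, contradicting Maeve being a knave.
So Chao is a knave.
Consider Kofi. Suppose Kofi is a knight.
Then Chao's statement comes out true, contradicting Chao being a knave.
So Kofi is a knave.

Maeve: knave, Chao: knave, Elif: knave, Amira: knight, Kofi: knave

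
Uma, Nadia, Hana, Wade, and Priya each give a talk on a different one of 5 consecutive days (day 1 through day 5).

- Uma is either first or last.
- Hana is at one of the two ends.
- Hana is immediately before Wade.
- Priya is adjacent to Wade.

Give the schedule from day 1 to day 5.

From clue 1: Uma is in {1,5}.
From clues 1–3: Hana → day 1, Wade → day 2, Uma → day 5.
From clues 1–4: Priya → day 3, Nadia → day 4.

Hana, Wade, Priya, Nadia, Uma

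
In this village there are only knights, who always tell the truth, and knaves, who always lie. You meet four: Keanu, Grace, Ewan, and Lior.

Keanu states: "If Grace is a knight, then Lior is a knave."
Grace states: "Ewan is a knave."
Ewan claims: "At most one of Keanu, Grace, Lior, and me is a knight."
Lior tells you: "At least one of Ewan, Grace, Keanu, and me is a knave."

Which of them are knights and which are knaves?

Consider Keanu. Suppose Keanu is a knight.
Then no assignment of the remaining roles makes every statement match its speaker's type — contradiction.
So Keanu is a knave.
With that fixed, Lior's statement is true, so Lior is a knight.
Consider Grace. Suppose Grace is a knave.
Then Keanu's statement comes out true, contradicting Keanu being a knave.
So Grace is a knight.
With that fixed, Ewan's statement is false, so Ewan is a knave.

Keanu: knave, Grace: knight, Ewan: knave, Lior: knight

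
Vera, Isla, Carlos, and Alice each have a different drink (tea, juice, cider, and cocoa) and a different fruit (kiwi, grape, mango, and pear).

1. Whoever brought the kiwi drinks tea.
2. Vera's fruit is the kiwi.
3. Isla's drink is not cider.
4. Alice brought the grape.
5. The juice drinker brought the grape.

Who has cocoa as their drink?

Isla

With clues 1–2, Vera is impossible for the one with drink cocoa.
With clues 1–5, Alice and Carlos are impossible for the one with drink cocoa.
That leaves Isla.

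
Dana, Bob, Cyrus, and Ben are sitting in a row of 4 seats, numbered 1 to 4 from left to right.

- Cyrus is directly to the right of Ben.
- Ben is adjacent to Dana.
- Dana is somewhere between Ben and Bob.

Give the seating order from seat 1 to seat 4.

Bob, Dana, Ben, Cyrus

From clue 1: Cyrus is in {2,3,4}.
From clues 1–2: Dana is in {1,2}.
From clues 1–3: Bob → seat 1, Dana → seat 2, Ben → seat 3, Cyrus → seat 4.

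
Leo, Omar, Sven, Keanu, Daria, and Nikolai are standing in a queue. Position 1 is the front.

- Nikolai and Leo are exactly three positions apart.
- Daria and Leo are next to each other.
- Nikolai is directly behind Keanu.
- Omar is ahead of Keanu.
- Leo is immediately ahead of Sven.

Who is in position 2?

Daria

With clues 1–4, Nikolai is ruled out for position 2.
With clues 1–5, Keanu, Leo, Omar, and Sven are ruled out for position 2.
So position 2 is Daria.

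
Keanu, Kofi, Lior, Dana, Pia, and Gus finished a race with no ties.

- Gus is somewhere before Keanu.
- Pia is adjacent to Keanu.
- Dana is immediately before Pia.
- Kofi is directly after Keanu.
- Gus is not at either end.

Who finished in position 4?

With clues 1–3, Gus, Kofi, and Lior are ruled out for place 4.
With clues 1–4, Dana is ruled out for place 4.
With clues 1–5, Keanu is ruled out for place 4.
So place 4 is Pia.

Pia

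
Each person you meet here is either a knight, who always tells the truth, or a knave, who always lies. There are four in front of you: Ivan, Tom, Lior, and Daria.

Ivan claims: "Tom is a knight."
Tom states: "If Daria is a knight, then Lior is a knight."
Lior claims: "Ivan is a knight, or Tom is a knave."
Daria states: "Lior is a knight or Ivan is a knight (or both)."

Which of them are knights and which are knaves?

Ivan: knight, Tom: knight, Lior: knight, Daria: knight

Consider Ivan. Suppose Ivan is a knave.
Then no assignment of the remaining roles makes every statement match its speaker's type — contradiction.
So Ivan is a knight.
With that fixed, Lior's statement is true, so Lior is a knight.
With that fixed, Daria's statement is true, so Daria is a knight.
With that fixed, Tom's statement is true, so Tom is a knight.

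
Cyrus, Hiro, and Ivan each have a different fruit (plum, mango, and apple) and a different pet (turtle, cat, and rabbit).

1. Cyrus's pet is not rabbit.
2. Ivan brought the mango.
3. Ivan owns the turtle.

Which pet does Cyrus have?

cat

Clue 1 rules out rabbit for Cyrus's pet.
With clues 1–3, turtle is impossible for Cyrus's pet.
That leaves cat.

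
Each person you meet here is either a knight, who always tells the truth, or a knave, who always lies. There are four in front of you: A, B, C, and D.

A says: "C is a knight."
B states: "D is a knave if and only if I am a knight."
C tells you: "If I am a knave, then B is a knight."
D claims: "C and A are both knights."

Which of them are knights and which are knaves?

Consider A. Suppose A is a knight.
Then no assignment of the remaining roles makes every statement match its speaker's type — contradiction.
So A is a knave.
With that fixed, D's statement is false, so D is a knave.
Consider B. Suppose B is a knight.
Then no assignment of the remaining roles makes every statement match its speaker's type — contradiction.
So B is a knave.
Consider C. Suppose C is a knight.
Then A's statement comes out true, contradicting A being a knave.
So C is a knave.

A: knave, B: knave, C: knave, D: knave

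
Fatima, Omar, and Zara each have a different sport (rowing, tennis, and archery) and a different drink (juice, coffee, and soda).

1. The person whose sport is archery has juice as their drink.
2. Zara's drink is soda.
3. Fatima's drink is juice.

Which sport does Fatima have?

With clues 1–3, rowing and tennis are impossible for Fatima's sport.
That leaves archery.

archery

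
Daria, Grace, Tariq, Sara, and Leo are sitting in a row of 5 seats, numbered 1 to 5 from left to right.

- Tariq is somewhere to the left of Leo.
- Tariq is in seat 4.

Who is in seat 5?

Leo

With clue 1, Tariq is ruled out for seat 5.
With clues 1–2, Daria, Grace, and Sara are ruled out for seat 5.
So seat 5 is Leo.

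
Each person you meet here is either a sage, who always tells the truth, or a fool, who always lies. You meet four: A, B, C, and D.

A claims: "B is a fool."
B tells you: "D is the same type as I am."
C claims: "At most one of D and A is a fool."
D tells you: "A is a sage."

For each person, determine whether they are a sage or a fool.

A: sage, B: fool, C: sage, D: sage

Consider A. Suppose A is a fool.
Then no assignment of the remaining roles makes every statement match its speaker's type — contradiction.
So A is a sage.
With that fixed, C's statement is true, so C is a sage.
With that fixed, D's statement is true, so D is a sage.
Consider B. Suppose B is a sage.
Then A's statement comes out false, contradicting A being a sage.
So B is a fool.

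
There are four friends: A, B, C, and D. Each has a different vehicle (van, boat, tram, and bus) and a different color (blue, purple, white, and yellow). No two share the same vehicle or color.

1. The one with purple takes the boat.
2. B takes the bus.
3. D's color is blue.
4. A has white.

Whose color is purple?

C

With clues 1–2, B is impossible for the one with color purple.
With clues 1–3, D is impossible for the one with color purple.
With clues 1–4, A is impossible for the one with color purple.
That leaves C.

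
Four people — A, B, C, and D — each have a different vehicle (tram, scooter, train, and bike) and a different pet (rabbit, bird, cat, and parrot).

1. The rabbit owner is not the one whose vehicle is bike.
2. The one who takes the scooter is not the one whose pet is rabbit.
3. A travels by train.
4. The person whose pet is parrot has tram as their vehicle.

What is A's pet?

rabbit

With clues 1–4, bird, cat, and parrot are impossible for A's pet.
That leaves rabbit.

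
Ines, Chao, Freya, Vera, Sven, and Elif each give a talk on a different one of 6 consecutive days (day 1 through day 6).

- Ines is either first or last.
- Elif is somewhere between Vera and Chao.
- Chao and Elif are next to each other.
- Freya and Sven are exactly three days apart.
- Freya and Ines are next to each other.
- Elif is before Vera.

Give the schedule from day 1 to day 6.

From clue 1: Ines is in {1,6}.
From clues 1–6: Ines → day 1, Freya → day 2, Chao → day 3, Elif → day 4, Sven → day 5, Vera → day 6.

Ines, Freya, Chao, Elif, Sven, Vera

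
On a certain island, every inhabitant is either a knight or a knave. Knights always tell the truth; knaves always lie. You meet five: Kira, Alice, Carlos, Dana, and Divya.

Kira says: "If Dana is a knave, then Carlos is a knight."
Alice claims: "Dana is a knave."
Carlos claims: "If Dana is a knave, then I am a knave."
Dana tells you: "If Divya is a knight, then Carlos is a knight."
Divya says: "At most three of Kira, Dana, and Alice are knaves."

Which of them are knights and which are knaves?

Kira: knight, Alice: knave, Carlos: knight, Dana: knight, Divya: knight

Regardless of anyone's role, Divya's statement is true, so Divya is a knight.
Consider Kira. Suppose Kira is a knave.
Then no assignment of the remaining roles makes every statement match its speaker's type — contradiction.
So Kira is a knight.
Consider Alice. Suppose Alice is a knight.
Then no assignment of the remaining roles makes every statement match its speaker's type — contradiction.
So Alice is a knave.
Consider Carlos. Suppose Carlos is a knave.
Then Carlos's own statement would have to be false, but it can't be — contradiction.
So Carlos is a knight.
With that fixed, Dana's statement is true, so Dana is a knight.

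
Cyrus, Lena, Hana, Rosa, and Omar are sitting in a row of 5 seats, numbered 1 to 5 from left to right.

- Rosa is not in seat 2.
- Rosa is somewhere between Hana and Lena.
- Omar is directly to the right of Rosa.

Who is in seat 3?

With clues 1–3, Cyrus, Hana, Lena, and Omar are ruled out for seat 3.
So seat 3 is Rosa.

Rosa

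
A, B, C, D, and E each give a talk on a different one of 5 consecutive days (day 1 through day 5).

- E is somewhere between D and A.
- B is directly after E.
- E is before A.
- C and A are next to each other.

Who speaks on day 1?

With clue 1, E is ruled out for day 1.
With clues 1–2, B is ruled out for day 1.
With clues 1–3, A is ruled out for day 1.
With clues 1–4, C is ruled out for day 1.
So day 1 is D.

D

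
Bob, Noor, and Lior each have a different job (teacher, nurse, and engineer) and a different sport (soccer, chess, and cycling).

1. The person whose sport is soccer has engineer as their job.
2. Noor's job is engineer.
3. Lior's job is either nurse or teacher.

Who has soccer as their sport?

With clues 1–2, Bob and Lior are impossible for the one with sport soccer.
That leaves Noor.

Noor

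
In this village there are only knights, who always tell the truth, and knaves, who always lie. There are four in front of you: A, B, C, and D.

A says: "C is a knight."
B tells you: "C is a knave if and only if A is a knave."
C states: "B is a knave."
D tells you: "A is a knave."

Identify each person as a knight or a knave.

Consider A. Suppose A is a knight.
Then no assignment of the remaining roles makes every statement match its speaker's type — contradiction.
So A is a knave.
With that fixed, D's statement is true, so D is a knight.
Consider B. Suppose B is a knave.
Then no assignment of the remaining roles makes every statement match its speaker's type — contradiction.
So B is a knight.
With that fixed, C's statement is false, so C is a knave.

A: knave, B: knight, C: knave, D: knight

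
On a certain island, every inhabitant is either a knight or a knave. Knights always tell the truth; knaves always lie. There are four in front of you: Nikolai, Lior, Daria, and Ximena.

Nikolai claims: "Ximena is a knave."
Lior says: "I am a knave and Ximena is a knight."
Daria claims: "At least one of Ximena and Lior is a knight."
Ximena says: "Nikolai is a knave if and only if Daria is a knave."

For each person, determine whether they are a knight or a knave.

Consider Nikolai. Suppose Nikolai is a knave.
Then no assignment of the remaining roles makes every statement match its speaker's type — contradiction.
So Nikolai is a knight.
Consider Lior. Suppose Lior is a knight.
Then Lior's own statement would have to be true, but it can't be — contradiction.
So Lior is a knave.
Consider Daria. Suppose Daria is a knight.
Then no assignment of the remaining roles makes every statement match its speaker's type — contradiction.
So Daria is a knave.
With that fixed, Ximena's statement is false, so Ximena is a knave.

Nikolai: knight, Lior: knave, Daria: knave, Ximena: knave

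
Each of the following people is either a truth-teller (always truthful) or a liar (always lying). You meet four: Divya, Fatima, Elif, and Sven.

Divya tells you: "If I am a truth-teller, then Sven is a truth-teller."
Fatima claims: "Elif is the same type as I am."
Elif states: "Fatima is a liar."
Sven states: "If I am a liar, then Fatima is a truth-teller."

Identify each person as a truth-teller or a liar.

Consider Divya. Suppose Divya is a liar.
Then Divya's own statement would have to be false, but it can't be — contradiction.
So Divya is a truth-teller.
Consider Fatima. Suppose Fatima is a truth-teller.
Then no assignment of the remaining roles makes every statement match its speaker's type — contradiction.
So Fatima is a liar.
With that fixed, Elif's statement is true, so Elif is a truth-teller.
Consider Sven. Suppose Sven is a liar.
Then Divya's statement comes out false, contradicting Divya being a truth-teller.
So Sven is a truth-teller.

Divya: truth-teller, Fatima: liar, Elif: truth-teller, Sven: truth-teller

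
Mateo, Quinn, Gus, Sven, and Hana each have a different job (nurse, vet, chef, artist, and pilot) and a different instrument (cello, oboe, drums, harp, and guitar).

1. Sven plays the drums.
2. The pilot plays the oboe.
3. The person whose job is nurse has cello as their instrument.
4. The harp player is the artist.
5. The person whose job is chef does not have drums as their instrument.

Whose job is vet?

With clues 1–5, Gus, Hana, Mateo, and Quinn are impossible for the one with job vet.
That leaves Sven.

Sven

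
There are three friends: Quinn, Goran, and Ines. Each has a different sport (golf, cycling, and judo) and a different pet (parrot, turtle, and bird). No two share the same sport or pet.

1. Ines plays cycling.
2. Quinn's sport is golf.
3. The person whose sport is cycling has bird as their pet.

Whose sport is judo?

Clue 1 rules out Ines for the one with sport judo.
With clues 1–2, Quinn is impossible for the one with sport judo.
That leaves Goran.

Goran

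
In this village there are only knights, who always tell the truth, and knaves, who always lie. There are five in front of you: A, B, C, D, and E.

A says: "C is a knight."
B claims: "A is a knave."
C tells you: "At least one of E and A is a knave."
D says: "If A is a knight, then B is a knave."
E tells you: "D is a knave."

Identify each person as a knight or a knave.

Consider A. Suppose A is a knave.
Then no assignment of the remaining roles makes every statement match its speaker's type — contradiction.
So A is a knight.
With that fixed, B's statement is false, so B is a knave.
With that fixed, D's statement is true, so D is a knight.
With that fixed, E's statement is false, so E is a knave.
With that fixed, C's statement is true, so C is a knight.

A: knight, B: knave, C: knight, D: knight, E: knave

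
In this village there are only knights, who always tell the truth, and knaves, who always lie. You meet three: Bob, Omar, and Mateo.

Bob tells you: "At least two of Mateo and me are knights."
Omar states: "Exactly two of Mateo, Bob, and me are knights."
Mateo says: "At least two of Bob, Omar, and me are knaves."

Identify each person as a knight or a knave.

Bob: knave, Omar: knave, Mateo: knight

Consider Bob. Suppose Bob is a knight.
Then no assignment of the remaining roles makes every statement match its speaker's type — contradiction.
So Bob is a knave.
Consider Omar. Suppose Omar is a knight.
Then whichever role Mateo has, Mateo's statement has the wrong truth value — contradiction.
So Omar is a knave.
With that fixed, Mateo's statement is true, so Mateo is a knight.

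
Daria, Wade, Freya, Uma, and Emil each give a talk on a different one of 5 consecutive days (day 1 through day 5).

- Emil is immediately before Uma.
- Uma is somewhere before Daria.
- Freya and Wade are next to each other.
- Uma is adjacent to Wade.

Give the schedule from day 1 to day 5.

From clue 1: Uma is in {2,3,4,5}.
From clues 1–2: Daria is in {3,4,5}.
From clues 1–3: Daria is in {3,5}.
From clues 1–4: Emil → day 1, Uma → day 2, Wade → day 3, Freya → day 4, Daria → day 5.

Emil, Uma, Wade, Freya, Daria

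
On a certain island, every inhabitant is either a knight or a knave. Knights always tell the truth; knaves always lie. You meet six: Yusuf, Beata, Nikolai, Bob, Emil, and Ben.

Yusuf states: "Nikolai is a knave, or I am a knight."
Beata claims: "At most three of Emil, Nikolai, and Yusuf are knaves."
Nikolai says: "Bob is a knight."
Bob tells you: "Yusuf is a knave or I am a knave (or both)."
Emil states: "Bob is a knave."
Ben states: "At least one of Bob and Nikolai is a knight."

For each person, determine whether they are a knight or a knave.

Regardless of anyone's role, Beata's statement is true, so Beata is a knight.
Consider Yusuf. Suppose Yusuf is a knight.
Then whichever role Bob has, Bob's statement has the wrong truth value — contradiction.
So Yusuf is a knave.
With that fixed, Bob's statement is true, so Bob is a knight.
With that fixed, Emil's statement is false, so Emil is a knave.
With that fixed, Ben's statement is true, so Ben is a knight.
With that fixed, Nikolai's statement is true, so Nikolai is a knight.

Yusuf: knave, Beata: knight, Nikolai: knight, Bob: knight, Emil: knave, Ben: knight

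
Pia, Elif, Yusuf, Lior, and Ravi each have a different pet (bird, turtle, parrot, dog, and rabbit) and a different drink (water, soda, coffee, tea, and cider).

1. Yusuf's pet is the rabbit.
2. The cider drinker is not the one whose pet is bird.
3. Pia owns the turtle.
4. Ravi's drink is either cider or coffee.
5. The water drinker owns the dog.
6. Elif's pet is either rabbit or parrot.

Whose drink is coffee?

With clues 1–6, Elif, Lior, Pia, and Yusuf are impossible for the one with drink coffee.
That leaves Ravi.

Ravi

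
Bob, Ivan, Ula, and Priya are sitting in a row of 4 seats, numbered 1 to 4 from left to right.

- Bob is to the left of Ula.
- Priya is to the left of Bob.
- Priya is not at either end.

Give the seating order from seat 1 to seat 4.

From clue 1: Bob is in {1,2,3}.
From clues 1–2: Bob is in {2,3}.
From clues 1–3: Ivan → seat 1, Priya → seat 2, Bob → seat 3, Ula → seat 4.

Ivan, Priya, Bob, Ula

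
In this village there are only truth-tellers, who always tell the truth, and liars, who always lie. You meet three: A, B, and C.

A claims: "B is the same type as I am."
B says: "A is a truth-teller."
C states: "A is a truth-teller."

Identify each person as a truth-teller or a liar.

Consider A. Suppose A is a liar.
Then no assignment of the remaining roles makes every statement match its speaker's type — contradiction.
So A is a truth-teller.
With that fixed, B's statement is true, so B is a truth-teller.
With that fixed, C's statement is true, so C is a truth-teller.

A: truth-teller, B: truth-teller, C: truth-teller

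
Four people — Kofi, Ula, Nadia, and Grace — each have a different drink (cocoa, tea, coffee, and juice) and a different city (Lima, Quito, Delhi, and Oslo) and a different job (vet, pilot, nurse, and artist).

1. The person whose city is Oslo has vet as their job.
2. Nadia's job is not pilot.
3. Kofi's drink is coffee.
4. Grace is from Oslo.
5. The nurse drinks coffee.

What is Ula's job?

pilot

With clues 1–4, vet is impossible for Ula's job.
With clues 1–5, artist and nurse are impossible for Ula's job.
That leaves pilot.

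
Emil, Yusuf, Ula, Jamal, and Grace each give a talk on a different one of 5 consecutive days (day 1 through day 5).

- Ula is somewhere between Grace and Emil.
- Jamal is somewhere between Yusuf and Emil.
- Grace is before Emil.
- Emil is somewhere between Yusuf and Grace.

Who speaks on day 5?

With clue 1, Ula is ruled out for day 5.
With clues 1–2, Jamal is ruled out for day 5.
With clues 1–3, Grace is ruled out for day 5.
With clues 1–4, Emil is ruled out for day 5.
So day 5 is Yusuf.

Yusuf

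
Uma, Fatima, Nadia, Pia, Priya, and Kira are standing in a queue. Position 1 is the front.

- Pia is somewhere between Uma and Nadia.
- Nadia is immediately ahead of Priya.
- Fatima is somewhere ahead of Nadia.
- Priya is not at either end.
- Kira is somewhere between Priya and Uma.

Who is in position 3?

Priya

With clues 1–4, Kira and Uma are ruled out for position 3.
With clues 1–5, Fatima, Nadia, and Pia are ruled out for position 3.
So position 3 is Priya.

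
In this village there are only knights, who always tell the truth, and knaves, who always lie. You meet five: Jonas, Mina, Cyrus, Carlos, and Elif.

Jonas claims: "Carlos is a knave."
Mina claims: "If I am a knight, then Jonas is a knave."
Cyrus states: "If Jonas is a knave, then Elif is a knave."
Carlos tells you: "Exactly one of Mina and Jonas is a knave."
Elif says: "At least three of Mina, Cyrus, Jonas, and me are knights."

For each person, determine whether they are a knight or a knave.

Consider Jonas. Suppose Jonas is a knight.
Then whichever role Mina has, Mina's statement has the wrong truth value — contradiction.
So Jonas is a knave.
With that fixed, Mina's statement is true, so Mina is a knight.
With that fixed, Carlos's statement is true, so Carlos is a knight.
Consider Cyrus. Suppose Cyrus is a knave.
Then no assignment of the remaining roles makes every statement match its speaker's type — contradiction.
So Cyrus is a knight.
Consider Elif. Suppose Elif is a knight.
Then Cyrus's statement comes out false, contradicting Cyrus being a knight.
So Elif is a knave.

Jonas: knave, Mina: knight, Cyrus: knight, Carlos: knight, Elif: knave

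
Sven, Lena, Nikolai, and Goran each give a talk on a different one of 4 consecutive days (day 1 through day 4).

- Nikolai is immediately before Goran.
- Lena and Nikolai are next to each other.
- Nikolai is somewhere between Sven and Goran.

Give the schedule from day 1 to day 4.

From clue 1: Nikolai is in {1,2,3}.
From clues 1–2: Sven is in {1,4}.
From clues 1–3: Sven → day 1, Lena → day 2, Nikolai → day 3, Goran → day 4.

Sven, Lena, Nikolai, Goran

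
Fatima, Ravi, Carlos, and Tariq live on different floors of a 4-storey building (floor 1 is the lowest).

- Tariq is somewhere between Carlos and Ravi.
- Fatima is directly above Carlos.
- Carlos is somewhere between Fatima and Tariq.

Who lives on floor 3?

With clues 1–2, Fatima and Ravi are ruled out for floor 3.
With clues 1–3, Tariq is ruled out for floor 3.
So floor 3 is Carlos.

Carlos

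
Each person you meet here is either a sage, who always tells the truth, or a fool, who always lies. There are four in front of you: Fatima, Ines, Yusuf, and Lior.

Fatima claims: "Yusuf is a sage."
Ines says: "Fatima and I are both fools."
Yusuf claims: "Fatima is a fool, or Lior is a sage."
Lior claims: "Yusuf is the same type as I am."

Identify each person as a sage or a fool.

Consider Fatima. Suppose Fatima is a fool.
Then whichever role Ines has, Ines's statement has the wrong truth value — contradiction.
So Fatima is a sage.
With that fixed, Ines's statement is false, so Ines is a fool.
Consider Yusuf. Suppose Yusuf is a fool.
Then Fatima's statement comes out false, contradicting Fatima being a sage.
So Yusuf is a sage.
Consider Lior. Suppose Lior is a fool.
Then Yusuf's statement comes out false, contradicting Yusuf being a sage.
So Lior is a sage.

Fatima: sage, Ines: fool, Yusuf: sage, Lior: sage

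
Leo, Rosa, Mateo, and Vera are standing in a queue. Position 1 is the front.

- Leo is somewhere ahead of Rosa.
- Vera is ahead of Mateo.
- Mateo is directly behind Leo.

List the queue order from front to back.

From clue 1: Leo is in {1,2,3}.
From clues 1–3: Vera → position 1, Leo → position 2, Mateo → position 3, Rosa → position 4.

Vera, Leo, Mateo, Rosa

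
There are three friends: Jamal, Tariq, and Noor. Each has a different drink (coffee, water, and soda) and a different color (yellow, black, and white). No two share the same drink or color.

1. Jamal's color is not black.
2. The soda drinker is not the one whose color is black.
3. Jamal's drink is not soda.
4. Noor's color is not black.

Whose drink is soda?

With clues 1–3, Jamal is impossible for the one with drink soda.
With clues 1–4, Tariq is impossible for the one with drink soda.
That leaves Noor.

Noor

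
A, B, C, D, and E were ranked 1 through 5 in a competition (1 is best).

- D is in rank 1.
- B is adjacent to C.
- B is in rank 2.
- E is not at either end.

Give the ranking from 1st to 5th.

D, B, C, E, A

From clue 1: D → rank 1.
From clues 1–2: A is in {2,3,4,5}.
From clues 1–3: B → rank 2, C → rank 3.
From clues 1–4: E → rank 4, A → rank 5.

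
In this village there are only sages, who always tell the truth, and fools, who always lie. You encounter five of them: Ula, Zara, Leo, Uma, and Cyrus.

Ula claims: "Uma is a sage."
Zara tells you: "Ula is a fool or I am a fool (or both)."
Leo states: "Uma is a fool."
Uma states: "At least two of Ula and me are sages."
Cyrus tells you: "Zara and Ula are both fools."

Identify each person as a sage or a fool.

Consider Ula. Suppose Ula is a sage.
Then whichever role Zara has, Zara's statement has the wrong truth value — contradiction.
So Ula is a fool.
With that fixed, Zara's statement is true, so Zara is a sage.
With that fixed, Uma's statement is false, so Uma is a fool.
With that fixed, Cyrus's statement is false, so Cyrus is a fool.
With that fixed, Leo's statement is true, so Leo is a sage.

Ula: fool, Zara: sage, Leo: sage, Uma: fool, Cyrus: fool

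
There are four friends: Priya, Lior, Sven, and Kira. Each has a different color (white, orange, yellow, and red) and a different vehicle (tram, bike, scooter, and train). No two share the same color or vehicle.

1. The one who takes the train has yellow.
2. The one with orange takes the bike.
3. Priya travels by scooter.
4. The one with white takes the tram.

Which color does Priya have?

red

With clues 1–3, orange and yellow are impossible for Priya's color.
With clues 1–4, white is impossible for Priya's color.
That leaves red.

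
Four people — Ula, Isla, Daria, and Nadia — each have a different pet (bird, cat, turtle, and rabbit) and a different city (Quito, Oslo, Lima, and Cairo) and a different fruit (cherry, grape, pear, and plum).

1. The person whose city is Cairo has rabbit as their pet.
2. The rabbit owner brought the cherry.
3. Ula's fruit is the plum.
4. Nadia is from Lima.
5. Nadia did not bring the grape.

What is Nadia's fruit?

pear

With clues 1–3, plum is impossible for Nadia's fruit.
With clues 1–4, cherry is impossible for Nadia's fruit.
With clues 1–5, grape is impossible for Nadia's fruit.
That leaves pear.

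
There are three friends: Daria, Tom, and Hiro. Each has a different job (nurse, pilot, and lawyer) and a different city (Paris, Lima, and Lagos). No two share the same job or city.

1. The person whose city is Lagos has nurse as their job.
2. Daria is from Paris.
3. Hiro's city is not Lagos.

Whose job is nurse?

Tom

With clues 1–2, Daria is impossible for the one with job nurse.
With clues 1–3, Hiro is impossible for the one with job nurse.
That leaves Tom.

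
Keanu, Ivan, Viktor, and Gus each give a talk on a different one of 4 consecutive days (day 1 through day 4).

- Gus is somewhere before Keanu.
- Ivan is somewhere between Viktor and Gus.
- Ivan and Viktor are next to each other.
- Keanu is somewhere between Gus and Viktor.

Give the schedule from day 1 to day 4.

Gus, Keanu, Ivan, Viktor

From clue 1: Keanu is in {2,3,4}.
From clues 1–2: Ivan is in {2,3}.
From clues 1–3: Keanu is in {2,4}.
From clues 1–4: Gus → day 1, Keanu → day 2, Ivan → day 3, Viktor → day 4.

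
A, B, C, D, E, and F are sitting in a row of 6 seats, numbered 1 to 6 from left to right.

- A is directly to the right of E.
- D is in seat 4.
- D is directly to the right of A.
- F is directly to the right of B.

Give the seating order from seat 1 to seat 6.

C, E, A, D, B, F

From clue 1: A is in {2,3,4,5,6}.
From clues 1–2: D → seat 4.
From clues 1–3: E → seat 2, A → seat 3.
From clues 1–4: C → seat 1, B → seat 5, F → seat 6.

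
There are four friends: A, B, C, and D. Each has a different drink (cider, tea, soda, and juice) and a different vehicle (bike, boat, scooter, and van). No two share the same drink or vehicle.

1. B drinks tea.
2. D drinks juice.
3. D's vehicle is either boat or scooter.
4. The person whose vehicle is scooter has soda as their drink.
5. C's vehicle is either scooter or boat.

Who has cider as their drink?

A

Clue 1 rules out B for the one with drink cider.
With clues 1–2, D is impossible for the one with drink cider.
With clues 1–5, C is impossible for the one with drink cider.
That leaves A.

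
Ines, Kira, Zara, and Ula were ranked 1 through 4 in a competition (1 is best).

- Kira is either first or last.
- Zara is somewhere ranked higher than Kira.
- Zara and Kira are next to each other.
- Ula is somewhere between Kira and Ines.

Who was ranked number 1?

Ines

With clues 1–2, Kira is ruled out for rank 1.
With clues 1–3, Zara is ruled out for rank 1.
With clues 1–4, Ula is ruled out for rank 1.
So rank 1 is Ines.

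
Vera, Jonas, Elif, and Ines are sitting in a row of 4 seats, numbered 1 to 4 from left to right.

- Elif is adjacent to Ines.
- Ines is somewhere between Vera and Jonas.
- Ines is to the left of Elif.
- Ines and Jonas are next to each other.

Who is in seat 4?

Vera

With clues 1–2, Elif and Ines are ruled out for seat 4.
With clues 1–4, Jonas is ruled out for seat 4.
So seat 4 is Vera.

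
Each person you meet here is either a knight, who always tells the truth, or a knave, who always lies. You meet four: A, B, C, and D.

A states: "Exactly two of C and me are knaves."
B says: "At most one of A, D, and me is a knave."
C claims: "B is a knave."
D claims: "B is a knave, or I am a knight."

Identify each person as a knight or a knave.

A: knave, B: knave, C: knight, D: knight

Consider A. Suppose A is a knight.
Then A's own statement would have to be true, but it can't be — contradiction.
So A is a knave.
Consider B. Suppose B is a knight.
Then no assignment of the remaining roles makes every statement match its speaker's type — contradiction.
So B is a knave.
With that fixed, C's statement is true, so C is a knight.
With that fixed, D's statement is true, so D is a knight.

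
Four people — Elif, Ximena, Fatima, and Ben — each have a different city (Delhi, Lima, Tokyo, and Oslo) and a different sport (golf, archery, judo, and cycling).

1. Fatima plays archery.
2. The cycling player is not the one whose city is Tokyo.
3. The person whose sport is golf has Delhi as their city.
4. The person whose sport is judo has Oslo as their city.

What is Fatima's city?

Tokyo

With clues 1–3, Delhi is impossible for Fatima's city.
With clues 1–4, Lima and Oslo are impossible for Fatima's city.
That leaves Tokyo.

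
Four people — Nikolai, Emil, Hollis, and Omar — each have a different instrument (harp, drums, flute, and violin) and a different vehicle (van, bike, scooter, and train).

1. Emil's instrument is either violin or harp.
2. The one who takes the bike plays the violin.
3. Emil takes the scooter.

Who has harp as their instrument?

Emil

With clues 1–3, Hollis, Nikolai, and Omar are impossible for the one with instrument harp.
That leaves Emil.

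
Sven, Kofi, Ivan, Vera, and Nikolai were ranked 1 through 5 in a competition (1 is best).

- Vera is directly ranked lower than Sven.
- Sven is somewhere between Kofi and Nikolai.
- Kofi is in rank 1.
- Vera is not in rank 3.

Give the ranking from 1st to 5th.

From clue 1: Sven is in {1,2,3,4}.
From clues 1–2: Sven is in {2,3}.
From clues 1–3: Kofi → rank 1.
From clues 1–4: Ivan → rank 2, Sven → rank 3, Vera → rank 4, Nikolai → rank 5.

Kofi, Ivan, Sven, Vera, Nikolai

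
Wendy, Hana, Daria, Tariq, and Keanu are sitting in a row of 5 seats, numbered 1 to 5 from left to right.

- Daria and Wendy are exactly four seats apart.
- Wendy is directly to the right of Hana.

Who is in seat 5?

With clue 1, Hana, Keanu, and Tariq are ruled out for seat 5.
With clues 1–2, Daria is ruled out for seat 5.
So seat 5 is Wendy.

Wendy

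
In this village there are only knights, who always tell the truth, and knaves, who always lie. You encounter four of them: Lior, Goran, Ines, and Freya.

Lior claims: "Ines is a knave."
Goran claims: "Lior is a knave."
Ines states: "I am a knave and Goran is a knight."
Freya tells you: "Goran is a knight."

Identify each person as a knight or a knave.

Consider Lior. Suppose Lior is a knave.
Then no assignment of the remaining roles makes every statement match its speaker's type — contradiction.
So Lior is a knight.
With that fixed, Goran's statement is false, so Goran is a knave.
With that fixed, Ines's statement is false, so Ines is a knave.
With that fixed, Freya's statement is false, so Freya is a knave.

Lior: knight, Goran: knave, Ines: knave, Freya: knave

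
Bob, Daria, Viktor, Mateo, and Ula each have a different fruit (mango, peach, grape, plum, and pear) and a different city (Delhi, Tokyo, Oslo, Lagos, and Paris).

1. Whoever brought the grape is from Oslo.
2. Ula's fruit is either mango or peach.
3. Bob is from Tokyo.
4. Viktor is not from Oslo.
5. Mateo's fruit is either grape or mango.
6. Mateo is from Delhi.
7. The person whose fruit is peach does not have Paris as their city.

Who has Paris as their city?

With clues 1–3, Bob is impossible for the one with city Paris.
With clues 1–6, Daria and Mateo are impossible for the one with city Paris.
With clues 1–7, Ula is impossible for the one with city Paris.
That leaves Viktor.

Viktor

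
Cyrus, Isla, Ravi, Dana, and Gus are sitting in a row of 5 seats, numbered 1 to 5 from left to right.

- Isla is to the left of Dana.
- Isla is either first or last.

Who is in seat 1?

Isla

With clue 1, Dana is ruled out for seat 1.
With clues 1–2, Cyrus, Gus, and Ravi are ruled out for seat 1.
So seat 1 is Isla.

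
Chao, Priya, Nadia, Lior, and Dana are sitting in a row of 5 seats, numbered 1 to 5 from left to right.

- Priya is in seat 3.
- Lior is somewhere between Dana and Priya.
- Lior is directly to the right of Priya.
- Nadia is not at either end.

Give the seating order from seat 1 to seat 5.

From clue 1: Priya → seat 3.
From clues 1–2: Lior is in {2,4}.
From clues 1–3: Lior → seat 4, Dana → seat 5.
From clues 1–4: Chao → seat 1, Nadia → seat 2.

Chao, Nadia, Priya, Lior, Dana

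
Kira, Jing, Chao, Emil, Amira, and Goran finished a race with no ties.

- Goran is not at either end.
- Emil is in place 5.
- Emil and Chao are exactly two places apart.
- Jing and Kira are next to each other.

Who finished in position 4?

With clues 1–2, Emil is ruled out for place 4.
With clues 1–3, Chao is ruled out for place 4.
With clues 1–4, Amira, Jing, and Kira are ruled out for place 4.
So place 4 is Goran.

Goran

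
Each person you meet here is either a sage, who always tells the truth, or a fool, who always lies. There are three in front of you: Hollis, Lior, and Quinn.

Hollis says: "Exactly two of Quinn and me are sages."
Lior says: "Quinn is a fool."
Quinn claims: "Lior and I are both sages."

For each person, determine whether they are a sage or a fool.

Consider Hollis. Suppose Hollis is a sage.
Then no assignment of the remaining roles makes every statement match its speaker's type — contradiction.
So Hollis is a fool.
Consider Lior. Suppose Lior is a fool.
Then no assignment of the remaining roles makes every statement match its speaker's type — contradiction.
So Lior is a sage.
Consider Quinn. Suppose Quinn is a sage.
Then Lior's statement comes out false, contradicting Lior being a sage.
So Quinn is a fool.

Hollis: fool, Lior: sage, Quinn: fool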